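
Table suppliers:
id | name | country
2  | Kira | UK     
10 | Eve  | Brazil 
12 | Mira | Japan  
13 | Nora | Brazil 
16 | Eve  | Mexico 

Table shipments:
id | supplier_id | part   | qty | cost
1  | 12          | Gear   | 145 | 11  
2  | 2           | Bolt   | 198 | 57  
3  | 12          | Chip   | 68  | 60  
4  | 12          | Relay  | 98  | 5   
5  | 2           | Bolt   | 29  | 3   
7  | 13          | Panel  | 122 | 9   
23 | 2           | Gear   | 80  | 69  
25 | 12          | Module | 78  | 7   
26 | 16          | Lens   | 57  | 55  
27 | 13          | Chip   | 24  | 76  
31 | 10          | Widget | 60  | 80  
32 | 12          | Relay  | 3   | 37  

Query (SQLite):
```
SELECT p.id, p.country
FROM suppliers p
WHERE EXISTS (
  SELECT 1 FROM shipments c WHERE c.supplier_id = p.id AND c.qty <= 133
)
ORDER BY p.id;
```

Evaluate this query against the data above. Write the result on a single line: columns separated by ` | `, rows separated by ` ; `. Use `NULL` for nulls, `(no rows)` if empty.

For each suppliers row, check whether any shipments with matching supplier_id has qty <= 133.
Keep rows where that is true.

2 | UK ; 10 | Brazil ; 12 | Japan ; 13 | Brazil ; 16 | Mexico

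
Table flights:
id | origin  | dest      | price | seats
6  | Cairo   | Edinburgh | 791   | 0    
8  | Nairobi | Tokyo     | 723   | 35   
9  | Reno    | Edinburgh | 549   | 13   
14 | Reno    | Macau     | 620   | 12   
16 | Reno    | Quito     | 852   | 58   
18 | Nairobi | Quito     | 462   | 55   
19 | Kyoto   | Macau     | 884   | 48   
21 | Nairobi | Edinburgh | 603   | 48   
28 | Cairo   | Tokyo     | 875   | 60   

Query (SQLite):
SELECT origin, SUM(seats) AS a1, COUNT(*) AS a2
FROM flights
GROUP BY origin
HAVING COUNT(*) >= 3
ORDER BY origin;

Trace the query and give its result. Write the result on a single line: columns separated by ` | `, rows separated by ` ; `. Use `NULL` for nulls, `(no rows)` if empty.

Nairobi | 138 | 3 ; Reno | 83 | 3

Group flights by origin.
Per group compute: SUM(seats), COUNT(*).
HAVING: drop groups with fewer than 3 rows.
  Cairo: ids {6, 28} → SUM(seats)=60, COUNT(*)=2
  Kyoto: ids {19} → SUM(seats)=48, COUNT(*)=1
  Nairobi: ids {8, 18, 21} → SUM(seats)=138, COUNT(*)=3
  Reno: ids {9, 14, 16} → SUM(seats)=83, COUNT(*)=3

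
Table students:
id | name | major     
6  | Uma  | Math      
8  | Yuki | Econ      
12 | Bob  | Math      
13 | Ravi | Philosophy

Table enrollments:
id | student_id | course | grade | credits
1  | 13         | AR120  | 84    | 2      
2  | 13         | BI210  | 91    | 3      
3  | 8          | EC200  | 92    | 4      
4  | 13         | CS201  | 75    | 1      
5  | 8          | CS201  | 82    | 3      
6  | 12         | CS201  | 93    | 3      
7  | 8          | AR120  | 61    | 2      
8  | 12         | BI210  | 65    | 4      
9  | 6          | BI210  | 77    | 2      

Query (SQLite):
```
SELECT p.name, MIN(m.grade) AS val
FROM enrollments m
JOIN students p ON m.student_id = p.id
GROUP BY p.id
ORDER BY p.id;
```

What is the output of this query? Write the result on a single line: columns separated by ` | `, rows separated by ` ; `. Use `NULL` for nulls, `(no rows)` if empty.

Join each enrollments row to its students via student_id.
Group joined rows by students.id; compute MIN(m.grade) per group.
  6: ids {9} → MIN(m.grade)=77
  8: ids {3, 5, 7} → MIN(m.grade)=61
  12: ids {6, 8} → MIN(m.grade)=65
  13: ids {1, 2, 4} → MIN(m.grade)=75

Uma | 77 ; Yuki | 61 ; Bob | 65 ; Ravi | 75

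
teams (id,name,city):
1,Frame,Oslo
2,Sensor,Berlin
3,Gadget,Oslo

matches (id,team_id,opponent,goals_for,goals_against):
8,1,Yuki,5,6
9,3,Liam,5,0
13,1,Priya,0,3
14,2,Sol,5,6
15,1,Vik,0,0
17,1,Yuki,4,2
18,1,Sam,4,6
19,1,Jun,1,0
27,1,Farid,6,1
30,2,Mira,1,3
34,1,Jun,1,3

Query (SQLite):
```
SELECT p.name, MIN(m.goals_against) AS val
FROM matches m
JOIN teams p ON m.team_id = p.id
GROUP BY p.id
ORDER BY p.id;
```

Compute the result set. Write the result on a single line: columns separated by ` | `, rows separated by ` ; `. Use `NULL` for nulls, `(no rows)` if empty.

Join each matches row to its teams via team_id.
Group joined rows by teams.id; compute MIN(m.goals_against) per group.
  1: ids {8, 13, 15, 17, 18, 19, 27, 34} → MIN(m.goals_against)=0
  2: ids {14, 30} → MIN(m.goals_against)=3
  3: ids {9} → MIN(m.goals_against)=0

Frame | 0 ; Sensor | 3 ; Gadget | 0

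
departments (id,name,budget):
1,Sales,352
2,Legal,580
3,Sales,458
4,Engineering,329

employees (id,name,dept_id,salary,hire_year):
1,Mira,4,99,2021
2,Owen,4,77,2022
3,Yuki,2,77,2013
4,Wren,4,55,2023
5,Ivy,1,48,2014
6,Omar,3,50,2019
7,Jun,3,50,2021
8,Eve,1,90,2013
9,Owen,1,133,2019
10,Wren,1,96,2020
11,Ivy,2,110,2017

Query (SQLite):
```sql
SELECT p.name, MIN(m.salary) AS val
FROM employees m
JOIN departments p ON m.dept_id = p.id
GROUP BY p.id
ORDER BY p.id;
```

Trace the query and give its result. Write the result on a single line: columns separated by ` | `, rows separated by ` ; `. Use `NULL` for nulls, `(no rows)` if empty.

Join each employees row to its departments via dept_id.
Group joined rows by departments.id; compute MIN(m.salary) per group.
  1: ids {5, 8, 9, 10} → MIN(m.salary)=48
  2: ids {3, 11} → MIN(m.salary)=77
  3: ids {6, 7} → MIN(m.salary)=50
  4: ids {1, 2, 4} → MIN(m.salary)=55

Sales | 48 ; Legal | 77 ; Sales | 50 ; Engineering | 55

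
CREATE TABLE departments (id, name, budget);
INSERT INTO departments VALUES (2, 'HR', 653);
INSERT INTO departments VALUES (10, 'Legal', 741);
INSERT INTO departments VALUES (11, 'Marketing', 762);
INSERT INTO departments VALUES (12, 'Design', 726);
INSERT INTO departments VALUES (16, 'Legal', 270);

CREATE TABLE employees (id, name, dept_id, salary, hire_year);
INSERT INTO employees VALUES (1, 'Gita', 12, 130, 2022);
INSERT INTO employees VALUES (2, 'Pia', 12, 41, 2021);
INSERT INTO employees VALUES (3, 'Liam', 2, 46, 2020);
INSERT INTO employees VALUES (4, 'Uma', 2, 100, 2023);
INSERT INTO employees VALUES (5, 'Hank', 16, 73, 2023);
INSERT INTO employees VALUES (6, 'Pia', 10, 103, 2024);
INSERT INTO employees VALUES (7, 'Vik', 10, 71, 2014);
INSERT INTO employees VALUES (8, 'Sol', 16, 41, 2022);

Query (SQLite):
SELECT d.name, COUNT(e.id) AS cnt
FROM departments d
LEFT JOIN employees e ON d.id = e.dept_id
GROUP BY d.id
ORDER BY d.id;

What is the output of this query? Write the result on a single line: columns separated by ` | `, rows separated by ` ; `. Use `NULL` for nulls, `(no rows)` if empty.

LEFT JOIN keeps every departments row; unmatched ones get NULL for employees columns.
Group by departments.id and compute COUNT(e.id). COUNT(col) of an all-NULL group is 0.
  2: ids {3, 4} → COUNT(e.id)=2
  10: ids {6, 7} → COUNT(e.id)=2
  11: ids {—} → COUNT(e.id)=0
  12: ids {1, 2} → COUNT(e.id)=2
  16: ids {5, 8} → COUNT(e.id)=2

HR | 2 ; Legal | 2 ; Marketing | 0 ; Design | 2 ; Legal | 2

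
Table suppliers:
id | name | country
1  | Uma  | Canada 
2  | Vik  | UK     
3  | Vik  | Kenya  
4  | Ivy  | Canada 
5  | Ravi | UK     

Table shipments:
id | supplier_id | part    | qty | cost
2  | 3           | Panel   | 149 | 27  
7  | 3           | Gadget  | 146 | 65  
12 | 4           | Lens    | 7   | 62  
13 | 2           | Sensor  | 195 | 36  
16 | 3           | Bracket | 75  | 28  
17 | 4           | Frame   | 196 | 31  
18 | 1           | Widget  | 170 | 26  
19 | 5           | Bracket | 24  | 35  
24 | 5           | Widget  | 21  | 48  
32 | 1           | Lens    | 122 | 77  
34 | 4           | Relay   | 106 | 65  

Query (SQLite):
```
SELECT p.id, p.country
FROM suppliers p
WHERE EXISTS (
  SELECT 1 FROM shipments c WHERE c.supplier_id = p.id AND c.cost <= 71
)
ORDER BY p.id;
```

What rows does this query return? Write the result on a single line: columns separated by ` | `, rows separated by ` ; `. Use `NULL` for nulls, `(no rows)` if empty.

1 | Canada ; 2 | UK ; 3 | Kenya ; 4 | Canada ; 5 | UK

For each suppliers row, check whether any shipments with matching supplier_id has cost <= 71.
Keep rows where that is true.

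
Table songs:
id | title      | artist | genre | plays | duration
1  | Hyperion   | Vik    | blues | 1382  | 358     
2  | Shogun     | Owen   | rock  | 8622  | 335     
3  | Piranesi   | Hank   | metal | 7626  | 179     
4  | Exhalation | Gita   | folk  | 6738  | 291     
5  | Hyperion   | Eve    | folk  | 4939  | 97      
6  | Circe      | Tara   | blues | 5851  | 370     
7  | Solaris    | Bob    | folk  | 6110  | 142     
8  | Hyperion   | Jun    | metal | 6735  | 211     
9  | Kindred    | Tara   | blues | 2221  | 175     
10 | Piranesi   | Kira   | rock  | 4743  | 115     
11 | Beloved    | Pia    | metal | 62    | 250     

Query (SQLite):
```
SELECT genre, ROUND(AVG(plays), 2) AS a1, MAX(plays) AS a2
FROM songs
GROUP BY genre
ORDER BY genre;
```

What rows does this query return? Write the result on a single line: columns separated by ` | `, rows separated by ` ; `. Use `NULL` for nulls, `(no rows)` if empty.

Group songs by genre.
Per group compute: ROUND(AVG(plays), 2), MAX(plays).
  blues: ids {1, 6, 9} → ROUND(AVG(plays), 2)=3151.33, MAX(plays)=5851
  folk: ids {4, 5, 7} → ROUND(AVG(plays), 2)=5929, MAX(plays)=6738
  metal: ids {3, 8, 11} → ROUND(AVG(plays), 2)=4807.67, MAX(plays)=7626
  rock: ids {2, 10} → ROUND(AVG(plays), 2)=6682.5, MAX(plays)=8622

blues | 3151.33 | 5851 ; folk | 5929 | 6738 ; metal | 4807.67 | 7626 ; rock | 6682.5 | 8622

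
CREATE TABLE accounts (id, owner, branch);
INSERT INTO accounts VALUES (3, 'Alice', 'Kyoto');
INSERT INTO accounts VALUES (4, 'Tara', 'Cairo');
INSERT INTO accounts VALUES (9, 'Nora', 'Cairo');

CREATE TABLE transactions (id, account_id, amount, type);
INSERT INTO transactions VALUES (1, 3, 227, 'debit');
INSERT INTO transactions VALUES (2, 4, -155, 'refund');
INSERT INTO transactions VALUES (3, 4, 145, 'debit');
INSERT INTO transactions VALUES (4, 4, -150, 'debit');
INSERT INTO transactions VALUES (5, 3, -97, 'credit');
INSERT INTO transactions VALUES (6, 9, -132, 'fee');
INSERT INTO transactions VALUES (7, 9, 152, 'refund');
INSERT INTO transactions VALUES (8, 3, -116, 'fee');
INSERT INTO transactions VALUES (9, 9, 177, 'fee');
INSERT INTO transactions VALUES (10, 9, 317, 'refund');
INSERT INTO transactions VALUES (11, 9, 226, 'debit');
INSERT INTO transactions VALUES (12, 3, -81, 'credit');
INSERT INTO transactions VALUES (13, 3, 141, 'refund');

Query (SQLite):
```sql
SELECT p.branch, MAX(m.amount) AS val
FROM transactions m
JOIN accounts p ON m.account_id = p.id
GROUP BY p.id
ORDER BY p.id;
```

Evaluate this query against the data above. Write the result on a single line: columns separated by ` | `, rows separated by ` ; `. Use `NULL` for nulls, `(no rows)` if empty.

Kyoto | 227 ; Cairo | 145 ; Cairo | 317

Join each transactions row to its accounts via account_id.
Group joined rows by accounts.id; compute MAX(m.amount) per group.
  3: ids {1, 5, 8, 12, 13} → MAX(m.amount)=227
  4: ids {2, 3, 4} → MAX(m.amount)=145
  9: ids {6, 7, 9, 10, 11} → MAX(m.amount)=317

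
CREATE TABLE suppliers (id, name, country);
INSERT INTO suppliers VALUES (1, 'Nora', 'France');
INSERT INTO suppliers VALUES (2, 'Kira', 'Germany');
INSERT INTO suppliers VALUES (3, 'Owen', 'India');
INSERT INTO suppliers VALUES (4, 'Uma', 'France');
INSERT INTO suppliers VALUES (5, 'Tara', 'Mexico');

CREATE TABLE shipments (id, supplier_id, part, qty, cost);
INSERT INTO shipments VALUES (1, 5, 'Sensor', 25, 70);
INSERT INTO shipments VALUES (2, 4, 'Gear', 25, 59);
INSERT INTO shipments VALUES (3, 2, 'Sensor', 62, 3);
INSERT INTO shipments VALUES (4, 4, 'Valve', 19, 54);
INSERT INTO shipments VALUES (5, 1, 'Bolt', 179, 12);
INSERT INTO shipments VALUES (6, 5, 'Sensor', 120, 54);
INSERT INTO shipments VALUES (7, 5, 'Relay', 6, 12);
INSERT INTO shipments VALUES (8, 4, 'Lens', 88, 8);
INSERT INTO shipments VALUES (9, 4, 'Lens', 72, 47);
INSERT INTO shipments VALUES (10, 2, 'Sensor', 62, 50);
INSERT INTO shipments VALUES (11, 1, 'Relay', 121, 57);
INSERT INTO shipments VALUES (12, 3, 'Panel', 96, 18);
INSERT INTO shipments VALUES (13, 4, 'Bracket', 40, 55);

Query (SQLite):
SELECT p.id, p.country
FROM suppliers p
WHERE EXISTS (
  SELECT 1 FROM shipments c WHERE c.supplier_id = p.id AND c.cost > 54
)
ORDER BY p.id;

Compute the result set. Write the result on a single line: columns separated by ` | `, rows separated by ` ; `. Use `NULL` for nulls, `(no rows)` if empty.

1 | France ; 4 | France ; 5 | Mexico

For each suppliers row, check whether any shipments with matching supplier_id has cost > 54.
Keep rows where that is true.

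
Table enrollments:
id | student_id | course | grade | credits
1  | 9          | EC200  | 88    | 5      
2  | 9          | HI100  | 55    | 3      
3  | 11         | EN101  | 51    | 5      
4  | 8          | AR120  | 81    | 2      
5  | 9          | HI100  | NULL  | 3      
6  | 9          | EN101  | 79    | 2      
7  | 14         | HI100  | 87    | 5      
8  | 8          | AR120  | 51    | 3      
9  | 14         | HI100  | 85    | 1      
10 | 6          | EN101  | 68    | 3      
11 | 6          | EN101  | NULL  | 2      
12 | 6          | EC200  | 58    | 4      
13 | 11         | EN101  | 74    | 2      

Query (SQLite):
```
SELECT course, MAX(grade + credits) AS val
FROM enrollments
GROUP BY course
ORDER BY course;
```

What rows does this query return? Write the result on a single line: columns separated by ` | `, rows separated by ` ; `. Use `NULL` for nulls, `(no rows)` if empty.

For each row compute grade + credits.
Group by course; take MAX of the expression per group.
  AR120: ids {4, 8} → MAX(grade + credits)=83
  EC200: ids {1, 12} → MAX(grade + credits)=93
  EN101: ids {3, 6, 10, 11, 13} → MAX(grade + credits)=81
  HI100: ids {2, 5, 7, 9} → MAX(grade + credits)=92

AR120 | 83 ; EC200 | 93 ; EN101 | 81 ; HI100 | 92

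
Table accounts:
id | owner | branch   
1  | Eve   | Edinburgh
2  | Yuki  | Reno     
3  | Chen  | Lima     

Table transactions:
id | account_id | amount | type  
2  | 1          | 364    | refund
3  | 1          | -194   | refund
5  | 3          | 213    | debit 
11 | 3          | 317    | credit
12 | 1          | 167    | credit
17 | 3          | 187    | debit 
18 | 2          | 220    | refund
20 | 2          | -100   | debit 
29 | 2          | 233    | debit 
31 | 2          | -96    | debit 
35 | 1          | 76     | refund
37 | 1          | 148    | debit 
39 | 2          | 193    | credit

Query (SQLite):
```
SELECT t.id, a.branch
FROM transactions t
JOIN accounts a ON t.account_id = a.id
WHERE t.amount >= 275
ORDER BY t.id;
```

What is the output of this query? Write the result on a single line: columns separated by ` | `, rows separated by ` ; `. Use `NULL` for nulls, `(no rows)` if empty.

Each transactions row matches the accounts row where account_id = accounts.id.
Then keep rows with t.amount >= 275.

2 | Edinburgh ; 11 | Lima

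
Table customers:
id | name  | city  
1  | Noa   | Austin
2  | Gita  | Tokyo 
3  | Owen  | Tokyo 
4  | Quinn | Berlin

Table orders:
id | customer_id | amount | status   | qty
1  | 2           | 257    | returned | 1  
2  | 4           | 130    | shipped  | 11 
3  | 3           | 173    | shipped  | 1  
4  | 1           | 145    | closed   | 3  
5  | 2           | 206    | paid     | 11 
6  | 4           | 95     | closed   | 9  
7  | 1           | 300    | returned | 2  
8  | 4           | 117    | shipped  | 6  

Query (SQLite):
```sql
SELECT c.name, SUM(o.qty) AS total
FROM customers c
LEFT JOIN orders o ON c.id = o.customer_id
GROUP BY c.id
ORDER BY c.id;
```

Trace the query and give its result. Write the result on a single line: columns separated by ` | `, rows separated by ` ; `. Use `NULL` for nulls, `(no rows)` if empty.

Noa | 5 ; Gita | 12 ; Owen | 1 ; Quinn | 26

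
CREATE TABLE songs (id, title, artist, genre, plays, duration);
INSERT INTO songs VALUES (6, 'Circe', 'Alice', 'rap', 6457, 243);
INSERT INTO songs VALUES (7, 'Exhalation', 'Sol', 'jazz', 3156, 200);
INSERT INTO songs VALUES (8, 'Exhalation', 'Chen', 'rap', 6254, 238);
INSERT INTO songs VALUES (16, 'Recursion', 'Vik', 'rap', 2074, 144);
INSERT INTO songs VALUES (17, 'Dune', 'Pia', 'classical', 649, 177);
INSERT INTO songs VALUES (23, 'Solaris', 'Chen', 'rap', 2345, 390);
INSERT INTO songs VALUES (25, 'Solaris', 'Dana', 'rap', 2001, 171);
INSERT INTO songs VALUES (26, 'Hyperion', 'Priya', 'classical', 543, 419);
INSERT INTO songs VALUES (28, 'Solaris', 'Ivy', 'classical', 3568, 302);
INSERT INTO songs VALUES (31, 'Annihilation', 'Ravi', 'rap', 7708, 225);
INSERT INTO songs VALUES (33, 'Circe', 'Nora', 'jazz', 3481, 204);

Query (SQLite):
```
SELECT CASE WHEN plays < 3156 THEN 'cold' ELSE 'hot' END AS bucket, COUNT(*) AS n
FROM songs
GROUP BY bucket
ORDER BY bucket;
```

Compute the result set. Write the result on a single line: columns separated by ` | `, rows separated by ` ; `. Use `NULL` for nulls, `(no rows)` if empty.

cold | 5 ; hot | 6

Bucket rows by plays < 3156 → 'cold' else 'hot'; count each bucket.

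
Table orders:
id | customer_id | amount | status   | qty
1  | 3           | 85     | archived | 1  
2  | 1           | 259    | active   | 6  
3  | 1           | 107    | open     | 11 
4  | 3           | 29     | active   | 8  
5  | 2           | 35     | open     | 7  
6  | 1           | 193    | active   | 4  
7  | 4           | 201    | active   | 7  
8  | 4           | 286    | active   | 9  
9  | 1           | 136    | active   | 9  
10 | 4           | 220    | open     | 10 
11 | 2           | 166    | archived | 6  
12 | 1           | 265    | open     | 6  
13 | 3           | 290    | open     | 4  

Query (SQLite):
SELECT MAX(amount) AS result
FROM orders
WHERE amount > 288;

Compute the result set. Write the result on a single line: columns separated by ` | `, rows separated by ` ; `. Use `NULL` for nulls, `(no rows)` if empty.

290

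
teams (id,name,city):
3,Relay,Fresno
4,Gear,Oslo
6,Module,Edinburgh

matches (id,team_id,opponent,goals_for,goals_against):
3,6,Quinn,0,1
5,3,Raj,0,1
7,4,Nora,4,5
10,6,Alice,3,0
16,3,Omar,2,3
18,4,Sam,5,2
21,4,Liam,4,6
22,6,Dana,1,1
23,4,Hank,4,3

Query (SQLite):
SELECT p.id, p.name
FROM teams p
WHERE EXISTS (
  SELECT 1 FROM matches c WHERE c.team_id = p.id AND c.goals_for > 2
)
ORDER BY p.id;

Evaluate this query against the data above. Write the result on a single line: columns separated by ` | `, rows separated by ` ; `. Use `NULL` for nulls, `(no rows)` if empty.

4 | Gear ; 6 | Module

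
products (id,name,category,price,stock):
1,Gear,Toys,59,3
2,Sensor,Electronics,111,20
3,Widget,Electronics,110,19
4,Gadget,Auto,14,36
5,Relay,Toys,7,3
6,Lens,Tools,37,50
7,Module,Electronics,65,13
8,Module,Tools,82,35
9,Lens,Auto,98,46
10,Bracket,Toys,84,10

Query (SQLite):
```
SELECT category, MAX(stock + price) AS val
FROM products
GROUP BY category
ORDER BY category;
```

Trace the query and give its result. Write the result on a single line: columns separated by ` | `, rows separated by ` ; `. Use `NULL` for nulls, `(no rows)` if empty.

Auto | 144 ; Electronics | 131 ; Tools | 117 ; Toys | 94

For each row compute stock + price.
Group by category; take MAX of the expression per group.
  Auto: ids {4, 9} → MAX(stock + price)=144
  Electronics: ids {2, 3, 7} → MAX(stock + price)=131
  Tools: ids {6, 8} → MAX(stock + price)=117
  Toys: ids {1, 5, 10} → MAX(stock + price)=94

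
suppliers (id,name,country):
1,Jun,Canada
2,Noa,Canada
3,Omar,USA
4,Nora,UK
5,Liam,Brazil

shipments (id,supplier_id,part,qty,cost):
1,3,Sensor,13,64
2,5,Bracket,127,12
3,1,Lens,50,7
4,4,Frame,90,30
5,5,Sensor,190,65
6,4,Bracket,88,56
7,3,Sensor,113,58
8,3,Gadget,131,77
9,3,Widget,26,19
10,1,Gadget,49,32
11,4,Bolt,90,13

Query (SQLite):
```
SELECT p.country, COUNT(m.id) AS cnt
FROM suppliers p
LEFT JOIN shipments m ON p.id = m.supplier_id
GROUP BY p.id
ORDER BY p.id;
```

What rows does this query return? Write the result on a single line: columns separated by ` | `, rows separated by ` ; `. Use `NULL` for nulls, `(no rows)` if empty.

Canada | 2 ; Canada | 0 ; USA | 4 ; UK | 3 ; Brazil | 2

LEFT JOIN keeps every suppliers row; unmatched ones get NULL for shipments columns.
Group by suppliers.id and compute COUNT(m.id). COUNT(col) of an all-NULL group is 0.
  1: ids {3, 10} → COUNT(m.id)=2
  2: ids {—} → COUNT(m.id)=0
  3: ids {1, 7, 8, 9} → COUNT(m.id)=4
  4: ids {4, 6, 11} → COUNT(m.id)=3
  5: ids {2, 5} → COUNT(m.id)=2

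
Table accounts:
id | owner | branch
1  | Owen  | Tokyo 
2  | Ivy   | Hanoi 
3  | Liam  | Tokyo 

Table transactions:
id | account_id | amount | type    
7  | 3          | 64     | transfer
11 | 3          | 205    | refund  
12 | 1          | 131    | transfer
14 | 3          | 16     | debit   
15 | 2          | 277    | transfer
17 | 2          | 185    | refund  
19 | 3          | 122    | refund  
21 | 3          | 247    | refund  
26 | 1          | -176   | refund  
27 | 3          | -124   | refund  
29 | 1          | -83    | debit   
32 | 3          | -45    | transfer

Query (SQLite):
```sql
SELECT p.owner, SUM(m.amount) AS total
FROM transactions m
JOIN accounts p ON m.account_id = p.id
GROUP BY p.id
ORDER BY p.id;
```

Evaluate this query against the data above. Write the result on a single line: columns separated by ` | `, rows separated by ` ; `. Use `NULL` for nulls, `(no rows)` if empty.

Join each transactions row to its accounts via account_id.
Group joined rows by accounts.id; compute SUM(m.amount) per group.
  1: ids {12, 26, 29} → SUM(m.amount)=-128
  2: ids {15, 17} → SUM(m.amount)=462
  3: ids {7, 11, 14, 19, 21, 27, 32} → SUM(m.amount)=485

Owen | -128 ; Ivy | 462 ; Liam | 485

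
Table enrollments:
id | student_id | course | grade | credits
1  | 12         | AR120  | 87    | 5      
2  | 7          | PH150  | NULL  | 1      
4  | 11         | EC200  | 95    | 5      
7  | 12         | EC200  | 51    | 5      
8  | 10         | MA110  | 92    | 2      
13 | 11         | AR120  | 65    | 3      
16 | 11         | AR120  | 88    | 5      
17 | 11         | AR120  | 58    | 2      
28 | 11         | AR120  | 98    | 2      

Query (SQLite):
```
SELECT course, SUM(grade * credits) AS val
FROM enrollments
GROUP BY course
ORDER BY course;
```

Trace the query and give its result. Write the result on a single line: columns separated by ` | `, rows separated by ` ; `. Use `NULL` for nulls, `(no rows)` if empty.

For each row compute grade * credits.
Group by course; take SUM of the expression per group.
  AR120: ids {1, 13, 16, 17, 28} → SUM(grade * credits)=1382
  EC200: ids {4, 7} → SUM(grade * credits)=730
  MA110: ids {8} → SUM(grade * credits)=184
  PH150: ids {2} → SUM(grade * credits)=NULL

AR120 | 1382 ; EC200 | 730 ; MA110 | 184 ; PH150 | NULL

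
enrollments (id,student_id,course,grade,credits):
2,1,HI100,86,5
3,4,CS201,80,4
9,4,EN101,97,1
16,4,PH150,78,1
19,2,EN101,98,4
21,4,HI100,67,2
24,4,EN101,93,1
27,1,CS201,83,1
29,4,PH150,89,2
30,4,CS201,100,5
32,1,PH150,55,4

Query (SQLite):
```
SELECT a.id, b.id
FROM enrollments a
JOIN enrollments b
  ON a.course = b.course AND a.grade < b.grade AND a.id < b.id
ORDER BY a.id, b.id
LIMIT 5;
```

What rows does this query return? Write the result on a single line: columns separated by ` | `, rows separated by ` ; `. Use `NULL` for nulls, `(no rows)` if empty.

Pairs (a,b) with same course, a.grade < b.grade, a.id < b.id.
course groups: CS201:{3,27,30} EN101:{9,19,24} HI100:{2,21} PH150:{16,29,32}
Ordered by (a.id, b.id); first 5.

3 | 27 ; 3 | 30 ; 9 | 19 ; 16 | 29 ; 27 | 30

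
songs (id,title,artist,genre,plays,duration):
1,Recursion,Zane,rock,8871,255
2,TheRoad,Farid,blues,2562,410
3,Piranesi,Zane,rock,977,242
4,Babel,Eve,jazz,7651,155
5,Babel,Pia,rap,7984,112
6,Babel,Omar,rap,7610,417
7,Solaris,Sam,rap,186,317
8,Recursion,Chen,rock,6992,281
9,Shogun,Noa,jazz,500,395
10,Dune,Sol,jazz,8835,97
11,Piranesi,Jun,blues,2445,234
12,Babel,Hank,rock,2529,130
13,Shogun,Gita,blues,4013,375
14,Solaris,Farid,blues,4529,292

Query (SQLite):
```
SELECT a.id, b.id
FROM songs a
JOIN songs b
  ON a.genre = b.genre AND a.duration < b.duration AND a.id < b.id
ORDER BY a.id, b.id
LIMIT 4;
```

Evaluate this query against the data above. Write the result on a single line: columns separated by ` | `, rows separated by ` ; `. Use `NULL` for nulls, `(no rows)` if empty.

Pairs (a,b) with same genre, a.duration < b.duration, a.id < b.id.
genre groups: blues:{2,11,13,14} jazz:{4,9,10} rap:{5,6,7} rock:{1,3,8,12}
Ordered by (a.id, b.id); first 4.

1 | 8 ; 3 | 8 ; 4 | 9 ; 5 | 6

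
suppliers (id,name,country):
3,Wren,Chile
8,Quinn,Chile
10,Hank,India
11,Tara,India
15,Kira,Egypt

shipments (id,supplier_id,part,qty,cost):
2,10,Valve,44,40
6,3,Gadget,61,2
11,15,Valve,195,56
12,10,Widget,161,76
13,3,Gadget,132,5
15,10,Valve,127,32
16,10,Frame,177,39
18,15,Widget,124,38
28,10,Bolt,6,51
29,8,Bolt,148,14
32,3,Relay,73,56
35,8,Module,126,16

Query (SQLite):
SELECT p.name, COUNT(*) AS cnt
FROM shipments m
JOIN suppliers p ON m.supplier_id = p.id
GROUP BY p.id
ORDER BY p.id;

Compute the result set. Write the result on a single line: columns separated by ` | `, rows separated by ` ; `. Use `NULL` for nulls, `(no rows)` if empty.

Wren | 3 ; Quinn | 2 ; Hank | 5 ; Kira | 2

Join each shipments row to its suppliers via supplier_id.
Group joined rows by suppliers.id; compute COUNT(*) per group.
  3: ids {6, 13, 32} → COUNT(*)=3
  8: ids {29, 35} → COUNT(*)=2
  10: ids {2, 12, 15, 16, 28} → COUNT(*)=5
  15: ids {11, 18} → COUNT(*)=2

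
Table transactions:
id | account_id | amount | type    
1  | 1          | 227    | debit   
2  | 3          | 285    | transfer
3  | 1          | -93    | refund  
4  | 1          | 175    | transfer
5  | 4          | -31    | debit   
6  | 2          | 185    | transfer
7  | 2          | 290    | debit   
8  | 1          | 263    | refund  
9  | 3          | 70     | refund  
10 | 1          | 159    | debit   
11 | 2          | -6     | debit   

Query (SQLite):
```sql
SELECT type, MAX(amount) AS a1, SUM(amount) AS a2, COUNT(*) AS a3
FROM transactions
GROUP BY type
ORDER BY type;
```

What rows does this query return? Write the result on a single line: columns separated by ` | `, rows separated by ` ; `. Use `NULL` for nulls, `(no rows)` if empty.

debit | 290 | 639 | 5 ; refund | 263 | 240 | 3 ; transfer | 285 | 645 | 3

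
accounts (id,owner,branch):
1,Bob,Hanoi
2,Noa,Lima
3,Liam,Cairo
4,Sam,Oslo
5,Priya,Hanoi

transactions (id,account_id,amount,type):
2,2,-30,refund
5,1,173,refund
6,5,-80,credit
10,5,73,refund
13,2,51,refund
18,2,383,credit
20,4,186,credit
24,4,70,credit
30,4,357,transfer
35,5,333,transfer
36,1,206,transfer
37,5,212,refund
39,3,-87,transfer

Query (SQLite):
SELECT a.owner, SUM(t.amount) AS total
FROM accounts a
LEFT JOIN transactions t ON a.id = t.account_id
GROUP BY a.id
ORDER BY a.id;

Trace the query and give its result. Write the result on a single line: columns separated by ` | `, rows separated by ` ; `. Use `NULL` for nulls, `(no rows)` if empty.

Bob | 379 ; Noa | 404 ; Liam | -87 ; Sam | 613 ; Priya | 538

LEFT JOIN keeps every accounts row; unmatched ones get NULL for transactions columns.
Group by accounts.id and compute SUM(t.amount). SUM over an all-NULL group is NULL.
  1: ids {5, 36} → SUM(t.amount)=379
  2: ids {2, 13, 18} → SUM(t.amount)=404
  3: ids {39} → SUM(t.amount)=-87
  4: ids {20, 24, 30} → SUM(t.amount)=613
  5: ids {6, 10, 35, 37} → SUM(t.amount)=538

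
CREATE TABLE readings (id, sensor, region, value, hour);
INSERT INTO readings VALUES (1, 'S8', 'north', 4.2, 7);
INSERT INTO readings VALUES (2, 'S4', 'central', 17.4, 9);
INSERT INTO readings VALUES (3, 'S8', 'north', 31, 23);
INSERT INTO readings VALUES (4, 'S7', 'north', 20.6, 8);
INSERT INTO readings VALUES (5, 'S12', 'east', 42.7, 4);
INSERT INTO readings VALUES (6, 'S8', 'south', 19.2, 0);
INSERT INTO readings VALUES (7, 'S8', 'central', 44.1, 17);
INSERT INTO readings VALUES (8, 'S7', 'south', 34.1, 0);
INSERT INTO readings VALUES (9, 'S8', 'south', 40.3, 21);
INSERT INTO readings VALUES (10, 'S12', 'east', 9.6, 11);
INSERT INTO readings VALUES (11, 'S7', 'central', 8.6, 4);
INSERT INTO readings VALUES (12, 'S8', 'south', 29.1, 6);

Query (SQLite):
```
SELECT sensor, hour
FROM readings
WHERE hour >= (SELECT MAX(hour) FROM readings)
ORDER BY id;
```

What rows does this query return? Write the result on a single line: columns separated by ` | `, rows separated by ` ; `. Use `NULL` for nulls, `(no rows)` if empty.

Scalar subquery: MAX(hour) over all readings rows = 23.
Keep rows where hour >= that value.

S8 | 23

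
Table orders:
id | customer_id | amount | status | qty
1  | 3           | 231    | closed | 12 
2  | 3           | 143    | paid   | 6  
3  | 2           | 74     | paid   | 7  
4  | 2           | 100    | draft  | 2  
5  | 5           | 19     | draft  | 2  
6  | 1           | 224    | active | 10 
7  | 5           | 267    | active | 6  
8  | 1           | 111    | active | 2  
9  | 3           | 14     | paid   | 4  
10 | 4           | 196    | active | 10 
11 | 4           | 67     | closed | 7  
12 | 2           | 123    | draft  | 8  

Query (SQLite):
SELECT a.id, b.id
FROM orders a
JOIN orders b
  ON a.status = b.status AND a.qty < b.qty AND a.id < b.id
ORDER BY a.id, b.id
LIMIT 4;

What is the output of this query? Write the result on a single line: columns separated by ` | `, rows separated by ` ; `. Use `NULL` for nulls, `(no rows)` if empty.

2 | 3 ; 4 | 12 ; 5 | 12 ; 7 | 10

Pairs (a,b) with same status, a.qty < b.qty, a.id < b.id.
status groups: active:{6,7,8,10} closed:{1,11} draft:{4,5,12} paid:{2,3,9}
Ordered by (a.id, b.id); first 4.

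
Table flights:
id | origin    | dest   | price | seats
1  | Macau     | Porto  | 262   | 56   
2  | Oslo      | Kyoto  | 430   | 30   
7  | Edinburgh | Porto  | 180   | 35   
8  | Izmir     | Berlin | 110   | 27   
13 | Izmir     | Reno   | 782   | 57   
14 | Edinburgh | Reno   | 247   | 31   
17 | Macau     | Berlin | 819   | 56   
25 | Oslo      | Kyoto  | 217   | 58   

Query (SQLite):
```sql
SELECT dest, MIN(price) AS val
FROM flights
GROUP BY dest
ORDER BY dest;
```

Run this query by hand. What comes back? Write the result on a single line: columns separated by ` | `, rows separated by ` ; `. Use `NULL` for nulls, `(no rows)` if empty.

Berlin | 110 ; Kyoto | 217 ; Porto | 180 ; Reno | 247

Partition flights by dest; compute MIN(price) within each group.
  Berlin: ids {8, 17} → MIN(price)=110
  Kyoto: ids {2, 25} → MIN(price)=217
  Porto: ids {1, 7} → MIN(price)=180
  Reno: ids {13, 14} → MIN(price)=247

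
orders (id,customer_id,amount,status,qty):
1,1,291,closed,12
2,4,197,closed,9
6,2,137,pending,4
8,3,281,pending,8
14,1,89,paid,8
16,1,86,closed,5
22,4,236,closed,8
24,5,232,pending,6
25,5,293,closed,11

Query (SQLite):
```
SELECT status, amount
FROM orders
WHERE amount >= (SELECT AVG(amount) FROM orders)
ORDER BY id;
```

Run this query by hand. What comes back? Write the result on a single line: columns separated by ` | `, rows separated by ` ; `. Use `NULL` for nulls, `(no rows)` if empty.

Scalar subquery: AVG(amount) over all orders rows = 204.666667 (≈; comparison uses full precision).
Keep rows where amount >= that value.

closed | 291 ; pending | 281 ; closed | 236 ; pending | 232 ; closed | 293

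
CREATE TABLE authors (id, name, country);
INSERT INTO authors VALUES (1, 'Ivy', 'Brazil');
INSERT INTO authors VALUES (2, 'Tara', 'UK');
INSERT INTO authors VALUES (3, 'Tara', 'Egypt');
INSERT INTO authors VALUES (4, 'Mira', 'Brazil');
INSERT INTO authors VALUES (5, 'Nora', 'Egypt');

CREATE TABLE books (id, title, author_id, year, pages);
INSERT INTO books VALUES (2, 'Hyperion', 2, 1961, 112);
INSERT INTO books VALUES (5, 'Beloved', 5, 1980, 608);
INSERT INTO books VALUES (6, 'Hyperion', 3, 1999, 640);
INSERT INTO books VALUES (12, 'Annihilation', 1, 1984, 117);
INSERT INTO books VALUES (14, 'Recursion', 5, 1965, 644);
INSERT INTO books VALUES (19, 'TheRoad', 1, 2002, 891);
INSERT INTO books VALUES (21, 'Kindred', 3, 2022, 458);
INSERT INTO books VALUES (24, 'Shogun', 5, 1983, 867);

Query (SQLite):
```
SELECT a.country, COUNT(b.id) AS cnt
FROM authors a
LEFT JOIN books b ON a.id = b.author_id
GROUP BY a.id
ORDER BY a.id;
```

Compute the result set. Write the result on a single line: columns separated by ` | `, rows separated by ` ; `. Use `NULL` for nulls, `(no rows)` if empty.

Brazil | 2 ; UK | 1 ; Egypt | 2 ; Brazil | 0 ; Egypt | 3

LEFT JOIN keeps every authors row; unmatched ones get NULL for books columns.
Group by authors.id and compute COUNT(b.id). COUNT(col) of an all-NULL group is 0.
  1: ids {12, 19} → COUNT(b.id)=2
  2: ids {2} → COUNT(b.id)=1
  3: ids {6, 21} → COUNT(b.id)=2
  4: ids {—} → COUNT(b.id)=0
  5: ids {5, 14, 24} → COUNT(b.id)=3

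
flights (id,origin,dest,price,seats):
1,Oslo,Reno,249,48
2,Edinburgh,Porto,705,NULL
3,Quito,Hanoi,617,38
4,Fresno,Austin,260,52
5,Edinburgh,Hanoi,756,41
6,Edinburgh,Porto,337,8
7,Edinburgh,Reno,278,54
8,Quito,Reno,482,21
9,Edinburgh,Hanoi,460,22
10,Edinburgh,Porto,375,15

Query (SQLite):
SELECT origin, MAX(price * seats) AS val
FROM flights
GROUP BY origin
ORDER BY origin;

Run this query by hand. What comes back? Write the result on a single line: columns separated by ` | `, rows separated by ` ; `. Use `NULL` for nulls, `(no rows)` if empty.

For each row compute price * seats.
Group by origin; take MAX of the expression per group.
  Edinburgh: ids {2, 5, 6, 7, 9, 10} → MAX(price * seats)=30996
  Fresno: ids {4} → MAX(price * seats)=13520
  Oslo: ids {1} → MAX(price * seats)=11952
  Quito: ids {3, 8} → MAX(price * seats)=23446

Edinburgh | 30996 ; Fresno | 13520 ; Oslo | 11952 ; Quito | 23446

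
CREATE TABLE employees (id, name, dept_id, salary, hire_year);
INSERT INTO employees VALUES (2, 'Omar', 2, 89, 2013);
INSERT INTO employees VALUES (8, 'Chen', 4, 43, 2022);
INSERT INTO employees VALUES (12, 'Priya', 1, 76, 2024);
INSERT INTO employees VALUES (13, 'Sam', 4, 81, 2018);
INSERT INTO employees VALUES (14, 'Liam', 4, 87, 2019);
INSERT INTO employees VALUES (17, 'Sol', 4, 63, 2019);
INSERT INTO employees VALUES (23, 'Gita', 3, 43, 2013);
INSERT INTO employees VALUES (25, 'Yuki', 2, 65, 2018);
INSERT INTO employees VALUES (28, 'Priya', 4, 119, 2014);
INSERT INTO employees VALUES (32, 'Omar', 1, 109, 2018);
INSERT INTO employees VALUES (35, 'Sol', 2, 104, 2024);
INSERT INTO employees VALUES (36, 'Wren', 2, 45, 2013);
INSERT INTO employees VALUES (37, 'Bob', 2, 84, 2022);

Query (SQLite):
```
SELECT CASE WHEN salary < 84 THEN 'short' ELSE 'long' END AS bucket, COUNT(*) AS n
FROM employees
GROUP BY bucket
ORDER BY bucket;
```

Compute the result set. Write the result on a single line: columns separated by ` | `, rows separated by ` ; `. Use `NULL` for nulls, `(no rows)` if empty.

long | 6 ; short | 7

Bucket rows by salary < 84 → 'short' else 'long'; count each bucket.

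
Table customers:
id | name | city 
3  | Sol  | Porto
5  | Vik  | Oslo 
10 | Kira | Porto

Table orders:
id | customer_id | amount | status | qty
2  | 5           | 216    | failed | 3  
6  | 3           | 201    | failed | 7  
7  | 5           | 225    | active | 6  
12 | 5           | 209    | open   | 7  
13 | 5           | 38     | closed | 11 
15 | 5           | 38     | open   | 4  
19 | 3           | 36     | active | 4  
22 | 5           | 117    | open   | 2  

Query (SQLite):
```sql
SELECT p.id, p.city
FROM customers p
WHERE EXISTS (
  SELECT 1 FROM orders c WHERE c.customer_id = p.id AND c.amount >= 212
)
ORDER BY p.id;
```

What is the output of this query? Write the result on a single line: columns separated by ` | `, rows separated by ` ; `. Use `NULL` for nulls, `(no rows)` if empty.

For each customers row, check whether any orders with matching customer_id has amount >= 212.
Keep rows where that is true.

5 | Oslo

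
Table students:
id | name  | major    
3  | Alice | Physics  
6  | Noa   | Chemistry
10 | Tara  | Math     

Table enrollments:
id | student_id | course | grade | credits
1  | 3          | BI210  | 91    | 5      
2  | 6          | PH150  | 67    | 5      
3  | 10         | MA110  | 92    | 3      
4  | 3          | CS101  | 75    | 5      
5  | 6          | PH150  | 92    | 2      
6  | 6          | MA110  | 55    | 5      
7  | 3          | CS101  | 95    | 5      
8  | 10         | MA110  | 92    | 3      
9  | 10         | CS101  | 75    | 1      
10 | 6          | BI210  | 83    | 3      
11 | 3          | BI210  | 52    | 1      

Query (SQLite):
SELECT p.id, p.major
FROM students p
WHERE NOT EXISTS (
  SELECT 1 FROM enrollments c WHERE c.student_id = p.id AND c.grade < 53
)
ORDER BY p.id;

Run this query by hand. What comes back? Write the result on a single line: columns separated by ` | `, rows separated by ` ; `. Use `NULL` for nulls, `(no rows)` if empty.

6 | Chemistry ; 10 | Math

For each students row, check whether any enrollments with matching student_id has grade < 53.
Keep rows where that is false.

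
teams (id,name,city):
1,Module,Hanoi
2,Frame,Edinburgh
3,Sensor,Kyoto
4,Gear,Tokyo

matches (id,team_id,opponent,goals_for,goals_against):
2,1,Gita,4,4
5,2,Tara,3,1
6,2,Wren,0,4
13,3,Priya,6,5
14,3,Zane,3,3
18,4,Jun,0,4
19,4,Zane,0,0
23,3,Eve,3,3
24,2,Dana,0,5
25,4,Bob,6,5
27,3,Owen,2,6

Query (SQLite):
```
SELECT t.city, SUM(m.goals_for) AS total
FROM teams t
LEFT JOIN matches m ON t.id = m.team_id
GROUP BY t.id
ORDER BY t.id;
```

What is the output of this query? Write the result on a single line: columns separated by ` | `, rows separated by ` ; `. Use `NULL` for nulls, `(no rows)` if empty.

Hanoi | 4 ; Edinburgh | 3 ; Kyoto | 14 ; Tokyo | 6

LEFT JOIN keeps every teams row; unmatched ones get NULL for matches columns.
Group by teams.id and compute SUM(m.goals_for). SUM over an all-NULL group is NULL.
  1: ids {2} → SUM(m.goals_for)=4
  2: ids {5, 6, 24} → SUM(m.goals_for)=3
  3: ids {13, 14, 23, 27} → SUM(m.goals_for)=14
  4: ids {18, 19, 25} → SUM(m.goals_for)=6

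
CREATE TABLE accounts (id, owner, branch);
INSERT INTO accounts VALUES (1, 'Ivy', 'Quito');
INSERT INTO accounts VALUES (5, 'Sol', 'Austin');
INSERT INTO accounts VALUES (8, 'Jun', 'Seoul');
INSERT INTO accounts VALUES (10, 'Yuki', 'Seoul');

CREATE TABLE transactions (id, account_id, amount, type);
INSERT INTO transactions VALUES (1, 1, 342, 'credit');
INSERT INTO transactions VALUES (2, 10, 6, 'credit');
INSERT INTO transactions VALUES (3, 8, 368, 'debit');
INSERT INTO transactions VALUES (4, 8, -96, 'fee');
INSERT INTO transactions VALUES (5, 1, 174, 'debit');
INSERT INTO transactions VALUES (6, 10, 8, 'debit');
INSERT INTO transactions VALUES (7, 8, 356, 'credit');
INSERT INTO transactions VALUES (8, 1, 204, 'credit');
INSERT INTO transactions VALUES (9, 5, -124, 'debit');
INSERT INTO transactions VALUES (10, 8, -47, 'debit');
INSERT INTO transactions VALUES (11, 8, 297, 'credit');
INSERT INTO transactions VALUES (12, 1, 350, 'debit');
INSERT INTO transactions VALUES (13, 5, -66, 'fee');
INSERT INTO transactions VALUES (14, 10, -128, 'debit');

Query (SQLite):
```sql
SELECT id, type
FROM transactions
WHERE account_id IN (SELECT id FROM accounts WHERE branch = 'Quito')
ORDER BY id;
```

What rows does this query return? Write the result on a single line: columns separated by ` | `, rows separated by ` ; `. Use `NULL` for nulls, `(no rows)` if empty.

1 | credit ; 5 | debit ; 8 | credit ; 12 | debit

Inner query: accounts.id where branch = 'Quito'.
Outer: keep transactions rows whose account_id is in that set.
Inner query → {1}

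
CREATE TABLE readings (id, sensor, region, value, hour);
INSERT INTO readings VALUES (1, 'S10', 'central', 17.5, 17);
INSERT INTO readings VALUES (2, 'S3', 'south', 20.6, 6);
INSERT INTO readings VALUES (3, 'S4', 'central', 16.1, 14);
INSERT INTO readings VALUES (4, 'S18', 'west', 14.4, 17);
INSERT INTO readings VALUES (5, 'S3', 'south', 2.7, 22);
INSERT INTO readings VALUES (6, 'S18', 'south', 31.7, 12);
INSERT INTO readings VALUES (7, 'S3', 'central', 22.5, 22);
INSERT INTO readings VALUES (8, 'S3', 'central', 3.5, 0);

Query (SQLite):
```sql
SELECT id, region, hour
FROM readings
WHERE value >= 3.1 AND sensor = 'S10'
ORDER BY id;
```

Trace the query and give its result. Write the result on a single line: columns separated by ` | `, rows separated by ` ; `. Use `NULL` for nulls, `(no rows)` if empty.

1 | central | 17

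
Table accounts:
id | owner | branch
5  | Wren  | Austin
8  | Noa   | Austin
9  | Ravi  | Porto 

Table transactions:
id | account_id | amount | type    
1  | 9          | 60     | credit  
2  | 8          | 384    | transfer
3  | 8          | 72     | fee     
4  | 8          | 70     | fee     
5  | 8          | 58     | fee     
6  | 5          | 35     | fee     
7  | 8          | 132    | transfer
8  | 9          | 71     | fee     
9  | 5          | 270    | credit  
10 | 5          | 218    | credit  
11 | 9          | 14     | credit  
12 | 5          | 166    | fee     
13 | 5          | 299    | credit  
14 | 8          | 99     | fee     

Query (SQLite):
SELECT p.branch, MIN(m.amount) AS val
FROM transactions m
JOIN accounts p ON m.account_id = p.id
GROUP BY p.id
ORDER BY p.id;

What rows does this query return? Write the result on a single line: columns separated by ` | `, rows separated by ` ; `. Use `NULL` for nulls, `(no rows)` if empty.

Austin | 35 ; Austin | 58 ; Porto | 14

Join each transactions row to its accounts via account_id.
Group joined rows by accounts.id; compute MIN(m.amount) per group.
  5: ids {6, 9, 10, 12, 13} → MIN(m.amount)=35
  8: ids {2, 3, 4, 5, 7, 14} → MIN(m.amount)=58
  9: ids {1, 8, 11} → MIN(m.amount)=14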